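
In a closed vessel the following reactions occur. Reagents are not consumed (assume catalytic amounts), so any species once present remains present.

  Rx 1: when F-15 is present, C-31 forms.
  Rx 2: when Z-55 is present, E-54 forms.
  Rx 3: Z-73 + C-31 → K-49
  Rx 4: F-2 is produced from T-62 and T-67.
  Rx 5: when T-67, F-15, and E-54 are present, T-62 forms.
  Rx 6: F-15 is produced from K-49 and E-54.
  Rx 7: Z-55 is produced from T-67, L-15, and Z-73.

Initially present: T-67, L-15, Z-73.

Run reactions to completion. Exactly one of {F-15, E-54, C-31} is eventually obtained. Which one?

E-54

T-67, L-15, and Z-73 present → Z-55 forms (Rx 7).
Z-55 present → E-54 forms (Rx 2).
F-15 would need K-49 and E-54 (Rx 6), but K-49 never forms. C-31 would need F-15 (Rx 1), but F-15 never forms.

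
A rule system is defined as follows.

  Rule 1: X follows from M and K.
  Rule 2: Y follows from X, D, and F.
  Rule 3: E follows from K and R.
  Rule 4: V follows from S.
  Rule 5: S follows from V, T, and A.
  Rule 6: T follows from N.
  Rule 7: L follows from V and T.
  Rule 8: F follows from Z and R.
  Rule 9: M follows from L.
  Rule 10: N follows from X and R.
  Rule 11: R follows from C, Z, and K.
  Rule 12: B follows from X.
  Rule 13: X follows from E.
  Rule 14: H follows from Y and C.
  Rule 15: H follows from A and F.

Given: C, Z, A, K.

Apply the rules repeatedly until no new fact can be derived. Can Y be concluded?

No

Y would need X, D, and F (Rule 2), but D is never established.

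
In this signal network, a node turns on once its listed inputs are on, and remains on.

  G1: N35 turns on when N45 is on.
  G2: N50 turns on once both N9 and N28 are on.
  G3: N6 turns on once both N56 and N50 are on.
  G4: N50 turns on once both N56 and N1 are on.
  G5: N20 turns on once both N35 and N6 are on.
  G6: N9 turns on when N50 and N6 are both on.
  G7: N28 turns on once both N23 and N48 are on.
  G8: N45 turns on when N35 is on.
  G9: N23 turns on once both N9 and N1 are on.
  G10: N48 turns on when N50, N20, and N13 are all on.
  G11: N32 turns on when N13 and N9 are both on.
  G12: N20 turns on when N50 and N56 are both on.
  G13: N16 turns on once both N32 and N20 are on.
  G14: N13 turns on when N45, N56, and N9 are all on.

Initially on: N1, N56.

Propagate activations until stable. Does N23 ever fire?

G4: N56 and N1 on → N50 on.
N56 and N50 are on, so N6 turns on (G3).
G6: N50 and N6 on → N9 on.
N9 and N1 are on, so N23 turns on (G9).

Yes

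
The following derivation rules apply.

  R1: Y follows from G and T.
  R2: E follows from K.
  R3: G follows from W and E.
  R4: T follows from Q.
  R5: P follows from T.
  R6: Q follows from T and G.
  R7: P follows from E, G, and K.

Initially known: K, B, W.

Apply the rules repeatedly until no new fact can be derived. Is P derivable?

Yes

From K, R2 gives E.
From W and E, R3 gives G.
From E, G, and K, R7 gives P.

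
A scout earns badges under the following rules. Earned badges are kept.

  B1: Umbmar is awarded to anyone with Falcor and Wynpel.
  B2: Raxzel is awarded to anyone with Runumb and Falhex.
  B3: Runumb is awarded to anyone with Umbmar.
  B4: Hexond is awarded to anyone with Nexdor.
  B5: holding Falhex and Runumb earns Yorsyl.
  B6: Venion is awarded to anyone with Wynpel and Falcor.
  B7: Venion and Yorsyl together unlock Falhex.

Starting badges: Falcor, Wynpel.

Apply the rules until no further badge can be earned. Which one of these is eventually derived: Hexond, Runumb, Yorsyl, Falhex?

Runumb

With Falcor and Wynpel, Umbmar is earned (B1).
With Umbmar, Runumb is earned (B3).
Yorsyl would need Falhex and Runumb (B5), but Falhex is never earned. Falhex would need Venion and Yorsyl (B7), but Yorsyl is never earned. Hexond would need Nexdor (B4), but Nexdor is never earned.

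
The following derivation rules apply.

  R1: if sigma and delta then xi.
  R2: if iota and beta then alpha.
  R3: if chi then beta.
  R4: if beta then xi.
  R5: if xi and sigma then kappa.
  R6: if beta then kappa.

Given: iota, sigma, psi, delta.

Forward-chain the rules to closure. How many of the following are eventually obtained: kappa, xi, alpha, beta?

2

sigma and delta hold, so xi follows (R1).
From xi and sigma, R5 gives kappa.
kappa: reached.
xi: reached.
alpha would need iota and beta (R2), but beta is never established.
beta would need chi (R3), but chi is never established.
Reached: kappa and xi — 2 of the 4.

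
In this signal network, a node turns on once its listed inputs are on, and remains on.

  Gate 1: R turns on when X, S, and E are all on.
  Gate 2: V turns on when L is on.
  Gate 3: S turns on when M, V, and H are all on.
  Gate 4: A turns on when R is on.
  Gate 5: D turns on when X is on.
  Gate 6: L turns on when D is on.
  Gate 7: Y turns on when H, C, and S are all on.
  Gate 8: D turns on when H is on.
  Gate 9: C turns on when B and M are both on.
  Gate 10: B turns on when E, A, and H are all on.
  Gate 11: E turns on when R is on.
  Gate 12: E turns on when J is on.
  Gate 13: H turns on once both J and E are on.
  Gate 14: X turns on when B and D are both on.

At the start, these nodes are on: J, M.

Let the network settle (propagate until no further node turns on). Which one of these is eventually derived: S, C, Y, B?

S

J is on, so E turns on (Gate 12).
Gate 13: J and E on → H on.
Gate 8: H on → D on.
Gate 6: D on → L on.
Gate 2: L on → V on.
M, V, and H are on, so S turns on (Gate 3).
B would need E, A, and H (Gate 10), but A never turns on. Y would need H, C, and S (Gate 7), but C never turns on. C would need B and M (Gate 9), but B never turns on.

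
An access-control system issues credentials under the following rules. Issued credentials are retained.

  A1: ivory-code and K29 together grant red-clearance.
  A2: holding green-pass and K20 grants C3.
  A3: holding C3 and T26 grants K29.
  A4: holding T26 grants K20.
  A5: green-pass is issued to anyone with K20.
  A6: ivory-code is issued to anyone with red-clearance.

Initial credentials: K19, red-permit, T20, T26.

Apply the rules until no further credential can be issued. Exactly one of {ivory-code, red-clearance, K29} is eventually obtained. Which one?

Holding T26 grants K20 (A4).
Holding K20 grants green-pass (A5).
Holding green-pass and K20 grants C3 (A2).
Holding C3 and T26 grants K29 (A3).
ivory-code would need red-clearance (A6), but red-clearance is never granted. red-clearance would need ivory-code and K29 (A1), but ivory-code is never granted.

K29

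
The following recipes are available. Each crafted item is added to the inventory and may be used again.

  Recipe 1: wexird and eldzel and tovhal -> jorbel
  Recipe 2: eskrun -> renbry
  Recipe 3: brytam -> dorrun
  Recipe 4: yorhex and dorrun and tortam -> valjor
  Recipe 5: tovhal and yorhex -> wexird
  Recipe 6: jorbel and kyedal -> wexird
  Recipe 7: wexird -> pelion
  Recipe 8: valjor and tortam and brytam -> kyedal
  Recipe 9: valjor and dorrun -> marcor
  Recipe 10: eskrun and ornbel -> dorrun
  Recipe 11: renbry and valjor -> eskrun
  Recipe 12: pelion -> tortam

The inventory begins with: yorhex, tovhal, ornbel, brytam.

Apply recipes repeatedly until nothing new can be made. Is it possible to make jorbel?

jorbel would need wexird, eldzel, and tovhal (Recipe 1), but eldzel is never obtained.

No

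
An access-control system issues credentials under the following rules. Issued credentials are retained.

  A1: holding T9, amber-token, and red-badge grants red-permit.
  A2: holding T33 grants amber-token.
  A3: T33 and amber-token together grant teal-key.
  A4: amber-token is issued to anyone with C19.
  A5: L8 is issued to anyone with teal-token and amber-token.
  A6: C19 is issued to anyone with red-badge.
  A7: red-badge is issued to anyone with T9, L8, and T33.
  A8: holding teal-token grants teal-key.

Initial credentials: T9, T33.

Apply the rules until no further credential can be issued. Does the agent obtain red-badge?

red-badge would need T9, L8, and T33 (A7), but L8 is never granted.

No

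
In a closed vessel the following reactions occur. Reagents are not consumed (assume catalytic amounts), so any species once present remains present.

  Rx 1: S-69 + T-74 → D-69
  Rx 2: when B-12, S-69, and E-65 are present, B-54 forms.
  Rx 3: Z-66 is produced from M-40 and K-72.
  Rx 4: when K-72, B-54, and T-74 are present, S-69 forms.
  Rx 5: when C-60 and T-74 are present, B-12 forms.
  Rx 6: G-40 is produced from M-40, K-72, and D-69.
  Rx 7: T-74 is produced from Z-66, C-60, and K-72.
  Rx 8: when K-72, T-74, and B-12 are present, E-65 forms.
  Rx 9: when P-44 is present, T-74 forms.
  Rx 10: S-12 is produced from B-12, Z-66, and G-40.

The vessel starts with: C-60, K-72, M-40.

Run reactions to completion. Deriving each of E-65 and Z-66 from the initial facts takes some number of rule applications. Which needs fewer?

Z-66: M-40 and K-72 present → Z-66 forms (Rx 3). [1 rule application]
E-65: M-40 and K-72 present → Z-66 forms (Rx 3). Z-66, C-60, and K-72 present → T-74 forms (Rx 7). C-60 and T-74 present → B-12 forms (Rx 5). K-72, T-74, and B-12 present → E-65 forms (Rx 8). [4 rule applications]
Z-66 needs fewer.

Z-66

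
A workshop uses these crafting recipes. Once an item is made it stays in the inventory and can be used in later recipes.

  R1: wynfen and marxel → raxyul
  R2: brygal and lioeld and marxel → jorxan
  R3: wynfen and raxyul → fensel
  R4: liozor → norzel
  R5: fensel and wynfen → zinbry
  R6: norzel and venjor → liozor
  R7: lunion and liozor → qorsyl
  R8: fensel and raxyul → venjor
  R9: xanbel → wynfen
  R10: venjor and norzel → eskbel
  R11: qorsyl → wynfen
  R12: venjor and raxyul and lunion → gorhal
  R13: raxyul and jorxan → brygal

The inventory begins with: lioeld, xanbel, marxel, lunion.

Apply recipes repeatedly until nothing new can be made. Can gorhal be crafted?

Using R9, xanbel makes wynfen.
wynfen and marxel → raxyul (R1).
wynfen and raxyul → fensel (R3).
fensel and raxyul → venjor (R8).
Using R12, venjor, raxyul, and lunion make gorhal.

Yes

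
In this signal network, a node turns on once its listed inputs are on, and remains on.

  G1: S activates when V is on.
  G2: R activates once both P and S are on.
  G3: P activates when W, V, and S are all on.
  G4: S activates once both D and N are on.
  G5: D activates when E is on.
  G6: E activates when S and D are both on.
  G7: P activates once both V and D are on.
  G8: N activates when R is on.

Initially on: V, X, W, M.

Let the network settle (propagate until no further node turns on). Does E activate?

No

E would need S and D (G6), but D never turns on.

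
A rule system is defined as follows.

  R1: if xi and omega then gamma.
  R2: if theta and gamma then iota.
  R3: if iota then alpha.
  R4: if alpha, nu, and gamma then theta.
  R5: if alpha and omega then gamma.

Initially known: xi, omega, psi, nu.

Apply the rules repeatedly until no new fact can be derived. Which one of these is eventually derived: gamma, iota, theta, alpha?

gamma

xi and omega hold, so gamma follows (R1).
iota would need theta and gamma (R2), but theta is never established. alpha would need iota (R3), but iota is never established. theta would need alpha, nu, and gamma (R4), but alpha is never established.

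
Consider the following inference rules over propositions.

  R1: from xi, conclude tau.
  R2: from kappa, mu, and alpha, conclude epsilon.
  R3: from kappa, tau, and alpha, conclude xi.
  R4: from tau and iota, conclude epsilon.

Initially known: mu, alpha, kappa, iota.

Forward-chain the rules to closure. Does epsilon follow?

kappa, mu, and alpha hold, so epsilon follows (R2).

Yes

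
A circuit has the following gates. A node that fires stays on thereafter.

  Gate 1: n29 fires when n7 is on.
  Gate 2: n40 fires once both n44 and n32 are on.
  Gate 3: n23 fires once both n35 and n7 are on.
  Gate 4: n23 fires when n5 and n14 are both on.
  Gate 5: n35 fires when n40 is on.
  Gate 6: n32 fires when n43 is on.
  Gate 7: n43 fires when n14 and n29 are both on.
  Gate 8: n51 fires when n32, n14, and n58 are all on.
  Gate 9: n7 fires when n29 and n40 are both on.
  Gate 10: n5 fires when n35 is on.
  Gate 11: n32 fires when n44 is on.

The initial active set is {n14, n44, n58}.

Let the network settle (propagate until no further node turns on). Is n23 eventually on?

Yes

n44 is on, so n32 fires (Gate 11).
n44 and n32 are on, so n40 fires (Gate 2).
Gate 5: n40 on → n35 on.
Gate 10: n35 on → n5 on.
n5 and n14 are on, so n23 fires (Gate 4).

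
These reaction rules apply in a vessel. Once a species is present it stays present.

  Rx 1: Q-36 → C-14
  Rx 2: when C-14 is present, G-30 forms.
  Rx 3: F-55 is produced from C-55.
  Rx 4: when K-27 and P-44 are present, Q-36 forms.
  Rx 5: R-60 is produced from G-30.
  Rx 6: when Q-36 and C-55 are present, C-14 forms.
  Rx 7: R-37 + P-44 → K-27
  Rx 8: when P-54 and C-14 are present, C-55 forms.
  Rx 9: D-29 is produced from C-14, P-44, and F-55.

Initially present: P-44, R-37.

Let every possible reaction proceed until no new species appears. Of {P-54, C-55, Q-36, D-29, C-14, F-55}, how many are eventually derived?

2

R-37 and P-44 present → K-27 forms (Rx 7).
K-27 and P-44 present → Q-36 forms (Rx 4).
Q-36 present → C-14 forms (Rx 1).
No rule produces P-54, and it is not given.
C-55 would need P-54 and C-14 (Rx 8), but P-54 never forms.
Q-36: reached.
D-29 would need C-14, P-44, and F-55 (Rx 9), but F-55 never forms.
C-14: reached.
F-55 would need C-55 (Rx 3), but C-55 never forms.
Reached: Q-36 and C-14 — 2 of the 6.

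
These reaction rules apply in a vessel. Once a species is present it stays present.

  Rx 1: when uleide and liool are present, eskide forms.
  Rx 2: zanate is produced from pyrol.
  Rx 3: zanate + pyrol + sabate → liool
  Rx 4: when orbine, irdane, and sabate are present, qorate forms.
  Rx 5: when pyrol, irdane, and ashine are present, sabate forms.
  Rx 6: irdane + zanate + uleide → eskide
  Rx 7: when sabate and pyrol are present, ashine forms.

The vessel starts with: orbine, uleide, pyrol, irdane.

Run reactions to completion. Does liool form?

No

liool would need zanate, pyrol, and sabate (Rx 3), but sabate never forms.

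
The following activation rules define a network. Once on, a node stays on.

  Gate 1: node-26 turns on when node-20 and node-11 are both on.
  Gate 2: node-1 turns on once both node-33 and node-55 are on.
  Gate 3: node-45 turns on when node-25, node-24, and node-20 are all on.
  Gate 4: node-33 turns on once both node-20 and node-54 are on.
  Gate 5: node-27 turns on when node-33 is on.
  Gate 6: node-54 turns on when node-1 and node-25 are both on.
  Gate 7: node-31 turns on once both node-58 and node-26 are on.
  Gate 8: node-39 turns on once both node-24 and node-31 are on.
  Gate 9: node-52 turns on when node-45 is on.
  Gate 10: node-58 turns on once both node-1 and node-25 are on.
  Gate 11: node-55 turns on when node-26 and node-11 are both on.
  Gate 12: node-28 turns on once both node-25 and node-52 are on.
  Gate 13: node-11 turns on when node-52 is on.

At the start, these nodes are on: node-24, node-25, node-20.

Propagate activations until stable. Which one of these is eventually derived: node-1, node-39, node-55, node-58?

Gate 3: node-25, node-24, and node-20 on → node-45 on.
Gate 9: node-45 on → node-52 on.
node-52 is on, so node-11 turns on (Gate 13).
node-20 and node-11 are on, so node-26 turns on (Gate 1).
node-26 and node-11 are on, so node-55 turns on (Gate 11).
node-58 would need node-1 and node-25 (Gate 10), but node-1 never turns on. node-1 would need node-33 and node-55 (Gate 2), but node-33 never turns on. node-39 would need node-24 and node-31 (Gate 8), but node-31 never turns on.

node-55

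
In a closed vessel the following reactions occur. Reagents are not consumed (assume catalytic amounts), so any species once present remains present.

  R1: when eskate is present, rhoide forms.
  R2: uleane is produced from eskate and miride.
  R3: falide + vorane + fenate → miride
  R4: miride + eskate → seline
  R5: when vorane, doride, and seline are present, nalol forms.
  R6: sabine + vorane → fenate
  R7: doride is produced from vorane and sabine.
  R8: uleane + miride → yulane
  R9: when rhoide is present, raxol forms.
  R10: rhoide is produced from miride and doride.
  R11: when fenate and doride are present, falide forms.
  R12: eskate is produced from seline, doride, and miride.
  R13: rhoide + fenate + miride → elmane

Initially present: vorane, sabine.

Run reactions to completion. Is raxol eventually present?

vorane and sabine present → doride forms (R7).
sabine and vorane present → fenate forms (R6).
fenate and doride present → falide forms (R11).
falide, vorane, and fenate present → miride forms (R3).
miride and doride present → rhoide forms (R10).
rhoide present → raxol forms (R9).

Yes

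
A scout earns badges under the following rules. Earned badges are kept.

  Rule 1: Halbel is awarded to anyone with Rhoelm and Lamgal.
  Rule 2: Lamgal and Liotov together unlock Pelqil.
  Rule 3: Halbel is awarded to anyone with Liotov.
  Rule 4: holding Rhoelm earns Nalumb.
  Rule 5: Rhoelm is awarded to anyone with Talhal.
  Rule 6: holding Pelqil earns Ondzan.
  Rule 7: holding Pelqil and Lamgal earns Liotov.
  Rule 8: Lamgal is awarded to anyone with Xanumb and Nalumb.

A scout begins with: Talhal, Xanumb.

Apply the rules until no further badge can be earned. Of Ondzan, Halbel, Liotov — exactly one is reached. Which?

Halbel

With Talhal, Rhoelm is earned (Rule 5).
With Rhoelm, Nalumb is earned (Rule 4).
With Xanumb and Nalumb, Lamgal is earned (Rule 8).
With Rhoelm and Lamgal, Halbel is earned (Rule 1).
Ondzan would need Pelqil (Rule 6), but Pelqil is never earned. Liotov would need Pelqil and Lamgal (Rule 7), but Pelqil is never earned.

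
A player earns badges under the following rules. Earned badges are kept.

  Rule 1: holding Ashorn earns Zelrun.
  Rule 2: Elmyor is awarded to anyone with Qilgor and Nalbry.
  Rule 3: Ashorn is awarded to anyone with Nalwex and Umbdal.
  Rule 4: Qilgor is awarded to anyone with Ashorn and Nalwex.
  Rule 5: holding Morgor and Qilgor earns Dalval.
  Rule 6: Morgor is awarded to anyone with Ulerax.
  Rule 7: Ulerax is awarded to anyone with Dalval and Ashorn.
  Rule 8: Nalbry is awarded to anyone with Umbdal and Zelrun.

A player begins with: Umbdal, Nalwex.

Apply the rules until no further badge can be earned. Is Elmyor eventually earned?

Yes

With Nalwex and Umbdal, Ashorn is earned (Rule 3).
With Ashorn and Nalwex, Qilgor is earned (Rule 4).
With Ashorn, Zelrun is earned (Rule 1).
With Umbdal and Zelrun, Nalbry is earned (Rule 8).
With Qilgor and Nalbry, Elmyor is earned (Rule 2).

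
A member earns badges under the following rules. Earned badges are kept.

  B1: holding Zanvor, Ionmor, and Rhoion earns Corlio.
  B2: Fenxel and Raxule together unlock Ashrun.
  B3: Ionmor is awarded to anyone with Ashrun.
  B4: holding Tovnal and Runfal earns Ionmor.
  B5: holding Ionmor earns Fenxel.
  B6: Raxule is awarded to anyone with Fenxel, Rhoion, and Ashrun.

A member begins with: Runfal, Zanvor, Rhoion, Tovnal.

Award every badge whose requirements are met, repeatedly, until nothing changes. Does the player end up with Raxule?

Raxule would need Fenxel, Rhoion, and Ashrun (B6), but Ashrun is never earned.

No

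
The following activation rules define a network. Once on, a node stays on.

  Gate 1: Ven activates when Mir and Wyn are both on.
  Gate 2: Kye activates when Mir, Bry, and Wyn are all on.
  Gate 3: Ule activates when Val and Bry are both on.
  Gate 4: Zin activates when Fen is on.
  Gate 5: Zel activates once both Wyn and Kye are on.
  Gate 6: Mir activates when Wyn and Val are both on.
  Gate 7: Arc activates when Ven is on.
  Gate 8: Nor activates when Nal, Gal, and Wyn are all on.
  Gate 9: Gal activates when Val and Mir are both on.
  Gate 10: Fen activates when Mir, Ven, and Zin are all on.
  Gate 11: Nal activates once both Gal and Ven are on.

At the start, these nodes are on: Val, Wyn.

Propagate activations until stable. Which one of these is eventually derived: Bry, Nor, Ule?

Wyn and Val are on, so Mir activates (Gate 6).
Val and Mir are on, so Gal activates (Gate 9).
Mir and Wyn are on, so Ven activates (Gate 1).
Gate 11: Gal and Ven on → Nal on.
Gate 8: Nal, Gal, and Wyn on → Nor on.
No rule produces Bry, and it is not given. Ule would need Val and Bry (Gate 3), but Bry never turns on.

Nor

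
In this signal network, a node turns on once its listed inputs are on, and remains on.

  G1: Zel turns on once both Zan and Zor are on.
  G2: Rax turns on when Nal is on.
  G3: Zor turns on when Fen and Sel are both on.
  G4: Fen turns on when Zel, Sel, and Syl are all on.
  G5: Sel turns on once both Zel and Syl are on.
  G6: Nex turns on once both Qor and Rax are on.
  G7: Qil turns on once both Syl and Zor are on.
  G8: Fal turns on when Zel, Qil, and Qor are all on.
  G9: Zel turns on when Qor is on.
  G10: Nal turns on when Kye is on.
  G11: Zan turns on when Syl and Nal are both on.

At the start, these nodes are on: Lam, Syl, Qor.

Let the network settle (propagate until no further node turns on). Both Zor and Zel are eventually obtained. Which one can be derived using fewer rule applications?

Zel

Zel: G9: Qor on → Zel on. [1 rule application]
Zor: Qor is on, so Zel turns on (G9). G5: Zel and Syl on → Sel on. G4: Zel, Sel, and Syl on → Fen on. Fen and Sel are on, so Zor turns on (G3). [4 rule applications]
Zel needs fewer.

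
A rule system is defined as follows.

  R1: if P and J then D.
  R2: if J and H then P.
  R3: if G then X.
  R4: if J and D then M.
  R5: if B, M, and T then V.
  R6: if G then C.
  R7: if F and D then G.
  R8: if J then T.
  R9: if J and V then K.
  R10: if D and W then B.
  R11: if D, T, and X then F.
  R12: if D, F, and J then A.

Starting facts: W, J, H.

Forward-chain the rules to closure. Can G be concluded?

No

G would need F and D (R7), but F is never established.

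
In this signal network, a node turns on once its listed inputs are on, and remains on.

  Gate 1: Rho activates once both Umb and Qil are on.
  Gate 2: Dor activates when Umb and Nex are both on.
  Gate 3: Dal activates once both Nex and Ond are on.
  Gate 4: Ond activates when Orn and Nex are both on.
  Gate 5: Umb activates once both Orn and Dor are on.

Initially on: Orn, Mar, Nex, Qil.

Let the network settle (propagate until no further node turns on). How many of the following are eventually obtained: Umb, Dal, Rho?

Orn and Nex are on, so Ond activates (Gate 4).
Nex and Ond are on, so Dal activates (Gate 3).
Umb would need Orn and Dor (Gate 5), but Dor never turns on.
Dal: reached.
Rho would need Umb and Qil (Gate 1), but Umb never turns on.
Reached: Dal — 1 of the 3.

1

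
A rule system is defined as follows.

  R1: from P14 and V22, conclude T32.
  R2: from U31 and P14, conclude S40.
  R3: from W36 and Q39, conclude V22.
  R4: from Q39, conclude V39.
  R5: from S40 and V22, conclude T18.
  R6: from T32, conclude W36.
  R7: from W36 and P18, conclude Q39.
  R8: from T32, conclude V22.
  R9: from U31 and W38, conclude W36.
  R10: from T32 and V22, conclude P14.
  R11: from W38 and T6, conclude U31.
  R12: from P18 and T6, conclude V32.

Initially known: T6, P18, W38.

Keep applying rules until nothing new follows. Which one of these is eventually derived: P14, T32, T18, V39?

V39

W38 and T6 hold, so U31 follows (R11).
From U31 and W38, R9 gives W36.
From W36 and P18, R7 gives Q39.
Q39 holds, so V39 follows (R4).
P14 would need T32 and V22 (R10), but T32 is never established. T18 would need S40 and V22 (R5), but S40 is never established. T32 would need P14 and V22 (R1), but P14 is never established.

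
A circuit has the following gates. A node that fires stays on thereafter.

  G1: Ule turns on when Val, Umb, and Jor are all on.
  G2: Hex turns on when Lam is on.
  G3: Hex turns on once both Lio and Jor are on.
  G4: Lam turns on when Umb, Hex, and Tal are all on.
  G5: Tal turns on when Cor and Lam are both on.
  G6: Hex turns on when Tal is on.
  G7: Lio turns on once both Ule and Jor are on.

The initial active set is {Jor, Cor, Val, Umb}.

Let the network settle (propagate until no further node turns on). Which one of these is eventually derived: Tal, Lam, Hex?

Val, Umb, and Jor are on, so Ule turns on (G1).
G7: Ule and Jor on → Lio on.
G3: Lio and Jor on → Hex on.
Lam would need Umb, Hex, and Tal (G4), but Tal never turns on. Tal would need Cor and Lam (G5), but Lam never turns on.

Hex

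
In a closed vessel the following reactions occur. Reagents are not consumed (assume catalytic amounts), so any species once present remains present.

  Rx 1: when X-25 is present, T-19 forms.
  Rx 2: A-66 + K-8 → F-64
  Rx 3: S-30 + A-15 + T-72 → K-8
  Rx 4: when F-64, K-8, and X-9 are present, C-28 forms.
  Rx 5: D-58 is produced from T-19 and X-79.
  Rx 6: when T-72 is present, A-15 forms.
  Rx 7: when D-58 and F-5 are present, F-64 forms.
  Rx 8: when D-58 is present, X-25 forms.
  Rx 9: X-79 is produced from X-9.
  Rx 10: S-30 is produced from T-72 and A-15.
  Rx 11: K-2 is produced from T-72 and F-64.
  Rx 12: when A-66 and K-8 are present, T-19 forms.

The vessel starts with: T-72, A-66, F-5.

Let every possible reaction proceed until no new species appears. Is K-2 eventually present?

Yes

T-72 present → A-15 forms (Rx 6).
T-72 and A-15 present → S-30 forms (Rx 10).
S-30, A-15, and T-72 present → K-8 forms (Rx 3).
A-66 and K-8 present → F-64 forms (Rx 2).
T-72 and F-64 present → K-2 forms (Rx 11).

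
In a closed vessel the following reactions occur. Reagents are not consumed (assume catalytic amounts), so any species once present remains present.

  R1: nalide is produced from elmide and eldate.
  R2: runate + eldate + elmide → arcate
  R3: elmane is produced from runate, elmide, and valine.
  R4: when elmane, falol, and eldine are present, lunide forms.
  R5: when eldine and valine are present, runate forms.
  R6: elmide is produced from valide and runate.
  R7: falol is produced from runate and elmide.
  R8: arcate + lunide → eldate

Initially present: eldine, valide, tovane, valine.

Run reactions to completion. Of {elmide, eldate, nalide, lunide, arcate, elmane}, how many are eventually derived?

eldine and valine present → runate forms (R5).
valide and runate present → elmide forms (R6).
runate and elmide present → falol forms (R7).
runate, elmide, and valine present → elmane forms (R3).
elmane, falol, and eldine present → lunide forms (R4).
elmide: reached.
eldate would need arcate and lunide (R8), but arcate never forms.
nalide would need elmide and eldate (R1), but eldate never forms.
lunide: reached.
arcate would need runate, eldate, and elmide (R2), but eldate never forms.
elmane: reached.
Reached: elmide, lunide, and elmane — 3 of the 6.

3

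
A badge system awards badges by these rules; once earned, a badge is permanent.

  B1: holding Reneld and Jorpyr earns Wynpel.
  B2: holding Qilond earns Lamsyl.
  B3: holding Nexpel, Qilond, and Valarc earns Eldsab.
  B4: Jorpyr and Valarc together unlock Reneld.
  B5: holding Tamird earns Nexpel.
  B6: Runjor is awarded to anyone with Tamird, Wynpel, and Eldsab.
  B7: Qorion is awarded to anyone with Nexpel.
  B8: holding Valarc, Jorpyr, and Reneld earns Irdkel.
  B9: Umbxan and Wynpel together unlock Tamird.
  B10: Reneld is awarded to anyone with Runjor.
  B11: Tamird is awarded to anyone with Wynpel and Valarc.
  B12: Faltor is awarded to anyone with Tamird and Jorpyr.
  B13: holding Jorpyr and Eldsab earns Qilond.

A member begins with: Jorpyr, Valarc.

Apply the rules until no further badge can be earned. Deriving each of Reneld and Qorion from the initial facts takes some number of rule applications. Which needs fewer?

Reneld

Reneld: With Jorpyr and Valarc, Reneld is earned (B4). [1 rule application]
Qorion: With Jorpyr and Valarc, Reneld is earned (B4). With Reneld and Jorpyr, Wynpel is earned (B1). With Wynpel and Valarc, Tamird is earned (B11). With Tamird, Nexpel is earned (B5). With Nexpel, Qorion is earned (B7). [5 rule applications]
Reneld needs fewer.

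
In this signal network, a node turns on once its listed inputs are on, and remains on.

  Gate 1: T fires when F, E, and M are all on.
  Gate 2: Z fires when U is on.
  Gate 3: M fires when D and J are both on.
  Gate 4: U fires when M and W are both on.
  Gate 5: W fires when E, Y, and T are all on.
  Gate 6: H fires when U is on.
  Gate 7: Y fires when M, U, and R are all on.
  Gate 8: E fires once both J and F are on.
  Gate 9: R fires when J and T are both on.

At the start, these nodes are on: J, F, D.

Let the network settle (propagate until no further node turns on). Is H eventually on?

H would need U (Gate 6), but U never turns on.

No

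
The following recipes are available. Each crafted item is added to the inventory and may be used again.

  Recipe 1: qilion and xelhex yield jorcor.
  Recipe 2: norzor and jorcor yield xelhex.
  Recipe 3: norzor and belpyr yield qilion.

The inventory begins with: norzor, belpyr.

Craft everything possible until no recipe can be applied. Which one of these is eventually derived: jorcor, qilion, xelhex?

Using Recipe 3, norzor and belpyr make qilion.
jorcor would need qilion and xelhex (Recipe 1), but xelhex is never obtained. xelhex would need norzor and jorcor (Recipe 2), but jorcor is never obtained.

qilion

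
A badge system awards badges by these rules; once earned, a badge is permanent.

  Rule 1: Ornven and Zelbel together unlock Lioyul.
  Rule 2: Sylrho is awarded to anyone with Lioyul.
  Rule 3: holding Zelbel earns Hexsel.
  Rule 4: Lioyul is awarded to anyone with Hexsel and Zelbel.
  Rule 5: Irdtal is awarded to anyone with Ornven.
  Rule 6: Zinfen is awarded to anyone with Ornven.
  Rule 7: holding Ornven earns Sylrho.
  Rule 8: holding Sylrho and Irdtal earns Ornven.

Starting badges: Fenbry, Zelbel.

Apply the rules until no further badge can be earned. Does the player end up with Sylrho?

Yes

With Zelbel, Hexsel is earned (Rule 3).
With Hexsel and Zelbel, Lioyul is earned (Rule 4).
With Lioyul, Sylrho is earned (Rule 2).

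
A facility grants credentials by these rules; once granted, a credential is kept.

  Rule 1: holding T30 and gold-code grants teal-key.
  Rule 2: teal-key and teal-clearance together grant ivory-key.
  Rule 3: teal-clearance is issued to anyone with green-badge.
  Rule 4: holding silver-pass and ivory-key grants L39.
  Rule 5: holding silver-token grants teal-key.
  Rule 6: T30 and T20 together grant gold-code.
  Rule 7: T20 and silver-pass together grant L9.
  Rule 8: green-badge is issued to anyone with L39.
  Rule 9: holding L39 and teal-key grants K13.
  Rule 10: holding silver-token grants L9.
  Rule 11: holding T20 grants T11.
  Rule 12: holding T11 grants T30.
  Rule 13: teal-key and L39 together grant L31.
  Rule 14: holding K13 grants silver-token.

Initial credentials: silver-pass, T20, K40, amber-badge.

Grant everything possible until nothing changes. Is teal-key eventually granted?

Yes

Holding T20 grants T11 (Rule 11).
Holding T11 grants T30 (Rule 12).
Holding T30 and T20 grants gold-code (Rule 6).
Holding T30 and gold-code grants teal-key (Rule 1).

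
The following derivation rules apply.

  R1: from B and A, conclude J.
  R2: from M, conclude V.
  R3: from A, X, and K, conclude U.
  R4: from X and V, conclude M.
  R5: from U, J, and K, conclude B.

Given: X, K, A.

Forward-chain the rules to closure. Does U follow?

Yes

A, X, and K hold, so U follows (R3).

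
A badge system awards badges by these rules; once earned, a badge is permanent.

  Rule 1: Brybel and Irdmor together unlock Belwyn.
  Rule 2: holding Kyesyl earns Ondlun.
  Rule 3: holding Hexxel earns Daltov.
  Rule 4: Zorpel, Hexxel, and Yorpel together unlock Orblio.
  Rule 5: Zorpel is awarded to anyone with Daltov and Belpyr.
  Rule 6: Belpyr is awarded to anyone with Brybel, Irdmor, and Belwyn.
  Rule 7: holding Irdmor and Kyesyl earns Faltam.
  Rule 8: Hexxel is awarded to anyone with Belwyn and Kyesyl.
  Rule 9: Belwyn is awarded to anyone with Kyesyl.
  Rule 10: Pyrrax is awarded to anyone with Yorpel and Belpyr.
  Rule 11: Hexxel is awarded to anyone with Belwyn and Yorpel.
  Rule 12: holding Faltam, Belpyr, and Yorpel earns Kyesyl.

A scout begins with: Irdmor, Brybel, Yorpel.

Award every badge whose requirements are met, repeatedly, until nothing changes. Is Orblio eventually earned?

With Brybel and Irdmor, Belwyn is earned (Rule 1).
With Belwyn and Yorpel, Hexxel is earned (Rule 11).
With Brybel, Irdmor, and Belwyn, Belpyr is earned (Rule 6).
With Hexxel, Daltov is earned (Rule 3).
With Daltov and Belpyr, Zorpel is earned (Rule 5).
With Zorpel, Hexxel, and Yorpel, Orblio is earned (Rule 4).

Yes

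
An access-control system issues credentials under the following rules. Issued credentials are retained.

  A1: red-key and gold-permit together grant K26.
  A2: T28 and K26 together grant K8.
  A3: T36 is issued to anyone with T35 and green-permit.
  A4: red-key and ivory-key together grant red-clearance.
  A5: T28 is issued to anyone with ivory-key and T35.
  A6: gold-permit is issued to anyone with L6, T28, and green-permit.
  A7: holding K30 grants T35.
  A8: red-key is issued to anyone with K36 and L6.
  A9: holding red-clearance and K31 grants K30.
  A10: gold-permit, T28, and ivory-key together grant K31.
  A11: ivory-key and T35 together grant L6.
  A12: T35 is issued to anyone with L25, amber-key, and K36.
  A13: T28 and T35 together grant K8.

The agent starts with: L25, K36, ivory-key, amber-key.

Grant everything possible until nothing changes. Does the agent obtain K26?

K26 would need red-key and gold-permit (A1), but gold-permit is never granted.

No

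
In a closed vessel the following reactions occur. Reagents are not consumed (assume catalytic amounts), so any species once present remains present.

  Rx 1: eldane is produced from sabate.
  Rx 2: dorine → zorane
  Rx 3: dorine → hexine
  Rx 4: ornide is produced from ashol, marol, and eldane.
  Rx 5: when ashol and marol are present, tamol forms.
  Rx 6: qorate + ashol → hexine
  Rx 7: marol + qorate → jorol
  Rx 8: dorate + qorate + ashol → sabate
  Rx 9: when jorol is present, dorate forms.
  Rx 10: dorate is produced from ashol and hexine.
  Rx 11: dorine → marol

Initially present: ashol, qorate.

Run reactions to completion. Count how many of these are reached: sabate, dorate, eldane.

3

qorate and ashol present → hexine forms (Rx 6).
ashol and hexine present → dorate forms (Rx 10).
dorate, qorate, and ashol present → sabate forms (Rx 8).
sabate present → eldane forms (Rx 1).
sabate: reached.
dorate: reached.
eldane: reached.
All 3 are reached.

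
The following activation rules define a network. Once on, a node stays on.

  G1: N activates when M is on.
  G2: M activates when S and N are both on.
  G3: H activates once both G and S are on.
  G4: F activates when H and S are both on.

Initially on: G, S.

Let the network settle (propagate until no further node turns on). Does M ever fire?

M would need S and N (G2), but N never turns on.

No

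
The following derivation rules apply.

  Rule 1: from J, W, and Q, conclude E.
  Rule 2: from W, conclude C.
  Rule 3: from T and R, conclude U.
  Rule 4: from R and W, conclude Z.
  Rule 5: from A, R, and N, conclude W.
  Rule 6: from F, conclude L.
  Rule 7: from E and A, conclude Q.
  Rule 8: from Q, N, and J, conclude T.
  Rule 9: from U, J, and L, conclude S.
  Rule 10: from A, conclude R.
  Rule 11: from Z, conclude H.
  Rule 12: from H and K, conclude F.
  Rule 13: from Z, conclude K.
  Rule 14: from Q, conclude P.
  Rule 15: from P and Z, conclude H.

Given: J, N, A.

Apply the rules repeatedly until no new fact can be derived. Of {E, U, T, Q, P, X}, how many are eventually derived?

0

E would need J, W, and Q (Rule 1), but Q is never established.
U would need T and R (Rule 3), but T is never established.
T would need Q, N, and J (Rule 8), but Q is never established.
Q would need E and A (Rule 7), but E is never established.
P would need Q (Rule 14), but Q is never established.
No rule produces X, and it is not given.
None of the 6 are reached.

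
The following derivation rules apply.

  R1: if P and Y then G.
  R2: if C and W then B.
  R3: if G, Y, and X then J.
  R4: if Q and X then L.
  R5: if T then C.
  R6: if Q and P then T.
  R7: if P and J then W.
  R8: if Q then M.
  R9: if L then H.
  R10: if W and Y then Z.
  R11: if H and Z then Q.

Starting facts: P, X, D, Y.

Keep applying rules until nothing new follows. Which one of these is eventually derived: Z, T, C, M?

P and Y hold, so G follows (R1).
G, Y, and X hold, so J follows (R3).
P and J hold, so W follows (R7).
W and Y hold, so Z follows (R10).
T would need Q and P (R6), but Q is never established. C would need T (R5), but T is never established. M would need Q (R8), but Q is never established.

Z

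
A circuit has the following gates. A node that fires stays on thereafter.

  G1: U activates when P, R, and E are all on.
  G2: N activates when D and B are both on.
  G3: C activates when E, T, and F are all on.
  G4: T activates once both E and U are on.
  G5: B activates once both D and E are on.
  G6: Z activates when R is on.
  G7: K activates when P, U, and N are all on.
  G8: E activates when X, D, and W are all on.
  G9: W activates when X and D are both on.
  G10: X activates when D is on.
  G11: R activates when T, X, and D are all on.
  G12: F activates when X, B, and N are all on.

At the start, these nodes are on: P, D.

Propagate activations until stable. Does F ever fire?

Yes

D is on, so X activates (G10).
X and D are on, so W activates (G9).
G8: X, D, and W on → E on.
G5: D and E on → B on.
G2: D and B on → N on.
X, B, and N are on, so F activates (G12).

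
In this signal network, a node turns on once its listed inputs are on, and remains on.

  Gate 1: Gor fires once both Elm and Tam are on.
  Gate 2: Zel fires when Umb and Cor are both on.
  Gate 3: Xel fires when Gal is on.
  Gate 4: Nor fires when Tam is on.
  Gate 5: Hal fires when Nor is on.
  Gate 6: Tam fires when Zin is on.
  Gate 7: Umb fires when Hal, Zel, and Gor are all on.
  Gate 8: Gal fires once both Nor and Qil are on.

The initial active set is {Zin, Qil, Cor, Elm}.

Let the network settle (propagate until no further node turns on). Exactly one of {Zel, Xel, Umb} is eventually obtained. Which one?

Xel

Gate 6: Zin on → Tam on.
Tam is on, so Nor fires (Gate 4).
Nor and Qil are on, so Gal fires (Gate 8).
Gate 3: Gal on → Xel on.
Zel would need Umb and Cor (Gate 2), but Umb never turns on. Umb would need Hal, Zel, and Gor (Gate 7), but Zel never turns on.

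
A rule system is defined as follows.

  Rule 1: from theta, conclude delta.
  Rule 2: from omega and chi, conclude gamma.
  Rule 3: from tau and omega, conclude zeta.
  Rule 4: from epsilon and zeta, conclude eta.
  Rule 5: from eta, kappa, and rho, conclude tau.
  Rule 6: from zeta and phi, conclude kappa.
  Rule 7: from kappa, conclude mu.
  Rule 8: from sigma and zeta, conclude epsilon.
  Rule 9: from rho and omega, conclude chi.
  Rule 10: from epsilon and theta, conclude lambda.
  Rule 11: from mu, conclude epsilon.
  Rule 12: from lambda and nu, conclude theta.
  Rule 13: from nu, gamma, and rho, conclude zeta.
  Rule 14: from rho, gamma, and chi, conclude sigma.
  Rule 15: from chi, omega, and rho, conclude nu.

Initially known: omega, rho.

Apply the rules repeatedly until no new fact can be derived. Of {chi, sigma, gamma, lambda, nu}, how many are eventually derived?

rho and omega hold, so chi follows (Rule 9).
From chi, omega, and rho, Rule 15 gives nu.
From omega and chi, Rule 2 gives gamma.
From rho, gamma, and chi, Rule 14 gives sigma.
chi: reached.
sigma: reached.
gamma: reached.
lambda would need epsilon and theta (Rule 10), but theta is never established.
nu: reached.
Reached: chi, sigma, gamma, and nu — 4 of the 5.

4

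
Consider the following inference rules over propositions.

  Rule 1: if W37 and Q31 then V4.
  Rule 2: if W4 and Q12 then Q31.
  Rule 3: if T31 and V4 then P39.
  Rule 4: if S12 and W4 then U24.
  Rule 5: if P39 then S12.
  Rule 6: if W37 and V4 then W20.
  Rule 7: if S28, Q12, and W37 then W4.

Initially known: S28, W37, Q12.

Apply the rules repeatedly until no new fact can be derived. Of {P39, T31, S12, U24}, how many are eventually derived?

P39 would need T31 and V4 (Rule 3), but T31 is never established.
No rule produces T31, and it is not given.
S12 would need P39 (Rule 5), but P39 is never established.
U24 would need S12 and W4 (Rule 4), but S12 is never established.
None of the 4 are reached.

0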